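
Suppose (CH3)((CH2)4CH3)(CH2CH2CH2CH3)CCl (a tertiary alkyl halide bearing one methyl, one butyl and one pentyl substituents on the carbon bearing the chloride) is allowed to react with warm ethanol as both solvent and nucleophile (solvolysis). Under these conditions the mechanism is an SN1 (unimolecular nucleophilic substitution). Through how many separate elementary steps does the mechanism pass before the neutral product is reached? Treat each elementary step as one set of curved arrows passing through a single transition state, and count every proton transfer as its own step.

3

Step 1: Ionisation: the C–Cl σ-bond cleaves heterolytically; both bonding electrons depart with Cl⁻, leaving a tertiary carbocation at the α-carbon.
(No 1,2-shift: no single shift to an adjacent carbon would give a more stable cation.)
Step 2: A lone pair on the oxygen of CH3CH2OH attacks the carbocation, forming a new C–O σ-bond and an oxonium ion.
Step 3: A second solvent molecule removes the proton on oxygen, giving the neutral ether product.
Total: 3 elementary steps.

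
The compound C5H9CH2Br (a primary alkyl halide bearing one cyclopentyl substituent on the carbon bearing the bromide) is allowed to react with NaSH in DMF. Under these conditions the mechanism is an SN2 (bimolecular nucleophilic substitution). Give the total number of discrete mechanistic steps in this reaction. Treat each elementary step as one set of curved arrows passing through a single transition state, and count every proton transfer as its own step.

Step 1: HS⁻ attacks the back face of the α-carbon while Br⁻ departs with the C–Br bonding pair — a single concerted displacement through a pentacoordinate transition state.
Total: 1 elementary step.

1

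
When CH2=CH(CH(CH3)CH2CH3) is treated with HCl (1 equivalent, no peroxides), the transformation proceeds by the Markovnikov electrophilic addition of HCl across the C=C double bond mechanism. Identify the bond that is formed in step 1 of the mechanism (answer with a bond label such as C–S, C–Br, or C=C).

Step 1: The π electrons of the C=C bond attack a proton of HCl; Markovnikov addition places the new C–H on the less-substituted alkene carbon, so the positive charge ends up on the more-substituted carbon — a secondary carbocation. The H–Cl bond breaks heterolytically, releasing Cl⁻.
The bond formed in this step is the C–H bond.

C–H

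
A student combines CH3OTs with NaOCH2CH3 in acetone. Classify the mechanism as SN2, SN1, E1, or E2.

SN2

Conditions: a methyl substrate with a strong nucleophile in the polar aprotic solvent acetone.
These conditions are the textbook signature of the SN2 pathway.
An unhindered substrate with a strong nucleophile in a polar aprotic solvent favours one-step backside displacement.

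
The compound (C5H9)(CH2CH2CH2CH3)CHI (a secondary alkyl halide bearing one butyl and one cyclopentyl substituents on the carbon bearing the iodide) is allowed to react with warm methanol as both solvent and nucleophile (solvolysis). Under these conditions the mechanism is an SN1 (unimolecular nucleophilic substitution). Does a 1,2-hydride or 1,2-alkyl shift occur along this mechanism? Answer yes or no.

yes

The first-formed carbocation is secondary.
The adjacent cyclopentyl carbon already bears 2 other carbon substituents and has a hydrogen to migrate; after a 1,2-hydride shift from that carbon the positive charge sits on a tertiary centre.
Tertiary is more stable than secondary, so the shift occurs.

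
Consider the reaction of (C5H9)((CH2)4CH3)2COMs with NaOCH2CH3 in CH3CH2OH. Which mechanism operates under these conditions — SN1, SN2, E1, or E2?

Conditions: a strong base with a tertiary substrate bearing a β-hydrogen.
These conditions are the textbook signature of the E2 pathway.
A strong (often hindered) base removes a β-H in concert with loss of the leaving group — bimolecular elimination.

E2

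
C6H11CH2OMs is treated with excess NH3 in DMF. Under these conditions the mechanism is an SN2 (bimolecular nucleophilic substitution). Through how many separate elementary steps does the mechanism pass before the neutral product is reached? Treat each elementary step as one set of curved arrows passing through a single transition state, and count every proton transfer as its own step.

Step 1: A lone pair on the N of NH3 attacks the α-carbon from the back side while the C–O bond breaks; both bonding electrons leave with MsO⁻. The product of this concerted step is an alkylammonium ion.
Step 2: A second equivalent of NH3 removes a proton from the N, giving the neutral product.
Total: 2 elementary steps.

2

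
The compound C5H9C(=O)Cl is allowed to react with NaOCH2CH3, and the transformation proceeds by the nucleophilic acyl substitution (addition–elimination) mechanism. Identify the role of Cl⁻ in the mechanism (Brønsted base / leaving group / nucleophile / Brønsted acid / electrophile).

leaving group

Step 2: Collapse of the tetrahedral intermediate: the alkoxide oxygen pushes its lone pair back to re-form C=O while Cl⁻ leaves.
Cl⁻ departs with both electrons of the breaking σ-bond — that is the definition of a leaving group.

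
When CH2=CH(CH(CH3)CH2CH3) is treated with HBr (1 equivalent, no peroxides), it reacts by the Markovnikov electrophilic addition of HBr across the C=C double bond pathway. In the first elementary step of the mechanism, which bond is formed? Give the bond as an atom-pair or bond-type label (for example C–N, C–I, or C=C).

Step 1: The π electrons of the C=C bond attack a proton of HBr; Markovnikov addition places the new C–H on the less-substituted alkene carbon, so the positive charge ends up on the more-substituted carbon — a secondary carbocation. The H–Br bond breaks heterolytically, releasing Br⁻.
The bond formed in this step is the C–H bond.

C–H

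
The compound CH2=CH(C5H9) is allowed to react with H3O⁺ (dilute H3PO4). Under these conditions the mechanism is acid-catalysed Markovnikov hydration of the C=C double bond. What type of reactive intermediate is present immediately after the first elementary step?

Step 1: Electrophilic addition begins with the π(C=C) electrons forming a bond to the proton of H3O⁺. Following Markovnikov's rule, the resulting cation is secondary. H2O is released.
After step 1 the species present is a secondary carbocation.

secondary carbocation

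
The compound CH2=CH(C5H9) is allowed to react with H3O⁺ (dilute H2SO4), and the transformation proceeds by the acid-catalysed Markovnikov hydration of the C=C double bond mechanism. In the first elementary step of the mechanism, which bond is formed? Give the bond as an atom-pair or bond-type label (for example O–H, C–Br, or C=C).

Step 1: Protonation of the alkene by H3O⁺: the π bond acts as the nucleophile and picks up H⁺, giving the more stable (Markovnikov) secondary carbocation. H2O is released.
The bond formed in this step is the C–H bond.

C–H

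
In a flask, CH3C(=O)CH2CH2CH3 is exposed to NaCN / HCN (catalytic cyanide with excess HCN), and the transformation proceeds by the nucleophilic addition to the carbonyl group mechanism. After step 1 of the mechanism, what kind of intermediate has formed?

tetrahedral alkoxide intermediate

Step 1: A lone pair / filled orbital on CN⁻ attacks the electrophilic carbonyl carbon; the π(C=O) electrons shift onto oxygen, producing a tetrahedral alkoxide intermediate.
After step 1 the species present is a tetrahedral alkoxide intermediate.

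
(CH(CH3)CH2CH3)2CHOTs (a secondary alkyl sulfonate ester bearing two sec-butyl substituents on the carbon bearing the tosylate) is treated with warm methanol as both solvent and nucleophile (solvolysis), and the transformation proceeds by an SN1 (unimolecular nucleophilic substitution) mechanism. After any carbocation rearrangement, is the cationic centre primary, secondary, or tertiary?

Step 1: Unassisted departure of TsO⁻ (taking the C–O bonding pair) generates a secondary carbocation.
Step 2: A 1,2-hydride shift from the adjacent sec-butyl carbon moves the positive charge from the secondary centre to an adjacent carbon, generating a more stable tertiary carbocation.
The cation rearranges from secondary to tertiary via a 1,2-hydride shift from the adjacent sec-butyl carbon; the tertiary cation is what reacts next.

tertiary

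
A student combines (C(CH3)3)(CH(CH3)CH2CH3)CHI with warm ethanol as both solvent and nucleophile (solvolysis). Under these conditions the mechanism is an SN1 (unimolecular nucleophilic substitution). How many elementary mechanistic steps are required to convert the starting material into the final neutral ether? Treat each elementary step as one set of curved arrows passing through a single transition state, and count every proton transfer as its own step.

4

Step 1: Ionisation: the C–I σ-bond cleaves heterolytically; both bonding electrons depart with I⁻, leaving a secondary carbocation at the α-carbon.
Step 2: A 1,2-hydride shift from the adjacent sec-butyl carbon moves the positive charge from the secondary centre to an adjacent carbon, generating a more stable tertiary carbocation.
Step 3: A lone pair on the oxygen of CH3CH2OH attacks the carbocation, forming a new C–O σ-bond and an oxonium ion.
Step 4: Proton transfer from the O–H of the oxonium ion to a solvent molecule delivers the neutral ether.
Total: 4 elementary steps.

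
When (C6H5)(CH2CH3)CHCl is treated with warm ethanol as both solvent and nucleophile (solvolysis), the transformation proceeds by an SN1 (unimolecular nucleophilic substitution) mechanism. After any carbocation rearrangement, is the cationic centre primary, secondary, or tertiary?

secondary

Step 1: Rate-determining heterolysis of the C–Cl bond gives Cl⁻ and a secondary carbocation.
No single 1,2-shift to an adjacent carbon would give a more-substituted cation, so no rearrangement occurs.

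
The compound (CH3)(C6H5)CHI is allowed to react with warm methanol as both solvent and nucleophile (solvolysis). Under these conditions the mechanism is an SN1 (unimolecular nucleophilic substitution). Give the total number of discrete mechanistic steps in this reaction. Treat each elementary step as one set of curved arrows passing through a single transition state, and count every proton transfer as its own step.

Step 1: The C–I bond breaks with both electrons going to the iodide; I⁻ leaves and a secondary carbocation remains.
(No 1,2-shift: no single shift to an adjacent carbon would give a more stable cation.)
Step 2: Nucleophilic capture: the oxygen of CH3OH bonds to the cationic carbon, producing an oxonium-ion intermediate.
Step 3: Proton transfer from the O–H of the oxonium ion to a solvent molecule delivers the neutral ether.
Total: 3 elementary steps.

3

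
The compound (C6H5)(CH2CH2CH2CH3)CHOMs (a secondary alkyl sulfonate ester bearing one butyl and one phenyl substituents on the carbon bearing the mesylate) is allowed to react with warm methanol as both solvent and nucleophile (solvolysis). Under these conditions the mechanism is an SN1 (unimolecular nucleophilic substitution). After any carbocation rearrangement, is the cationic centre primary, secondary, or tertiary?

secondary

Step 1: Ionisation: the C–O σ-bond cleaves heterolytically; both bonding electrons depart with MsO⁻, leaving a secondary carbocation at the α-carbon.
No single 1,2-shift to an adjacent carbon would give a more-substituted cation, so no rearrangement occurs.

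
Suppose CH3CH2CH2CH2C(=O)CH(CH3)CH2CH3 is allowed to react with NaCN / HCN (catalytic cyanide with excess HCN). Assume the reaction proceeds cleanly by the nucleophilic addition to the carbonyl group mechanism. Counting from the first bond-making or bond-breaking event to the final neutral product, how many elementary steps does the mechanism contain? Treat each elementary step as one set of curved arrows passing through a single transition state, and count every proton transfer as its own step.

2

Step 1: CN⁻ attacks the sp² carbonyl carbon; the C=O π bond breaks and the electrons end up as a lone pair on the alkoxide oxygen of the tetrahedral intermediate.
Step 2: Proton transfer from HCN to the alkoxide furnishes a cyanohydrin (and releases another CN⁻ to continue the reaction).
Total: 2 elementary steps.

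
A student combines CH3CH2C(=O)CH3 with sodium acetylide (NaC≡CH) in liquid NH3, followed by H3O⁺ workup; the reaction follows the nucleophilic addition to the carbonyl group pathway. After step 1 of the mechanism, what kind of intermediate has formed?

Step 1: HC≡C⁻ attacks the sp² carbonyl carbon; the C=O π bond breaks and the electrons end up as a lone pair on the alkoxide oxygen of the tetrahedral intermediate.
After step 1 the species present is a tetrahedral alkoxide intermediate.

tetrahedral alkoxide intermediate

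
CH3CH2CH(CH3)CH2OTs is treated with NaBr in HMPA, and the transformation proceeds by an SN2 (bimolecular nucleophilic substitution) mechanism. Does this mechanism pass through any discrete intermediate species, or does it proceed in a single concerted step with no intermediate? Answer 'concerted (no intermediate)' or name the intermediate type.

The bromide nucleophile donates a lone pair from Br to the α-carbon in a backside attack; simultaneously the C–O σ-bond breaks and both of its electrons leave with TsO⁻. One concerted step with inversion of configuration.
All bond changes occur in one transition state; no discrete intermediate is formed.

concerted (no intermediate)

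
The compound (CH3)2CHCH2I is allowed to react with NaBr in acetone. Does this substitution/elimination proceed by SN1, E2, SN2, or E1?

Conditions: a primary substrate with a strong nucleophile in the polar aprotic solvent acetone.
These conditions are the textbook signature of the SN2 pathway.
An unhindered substrate with a strong nucleophile in a polar aprotic solvent favours one-step backside displacement.

SN2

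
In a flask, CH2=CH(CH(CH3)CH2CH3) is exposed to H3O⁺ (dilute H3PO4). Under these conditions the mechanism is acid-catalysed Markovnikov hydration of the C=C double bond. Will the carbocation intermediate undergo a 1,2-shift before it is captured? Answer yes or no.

yes

The first-formed carbocation is secondary.
The adjacent sec-butyl carbon already bears 2 other carbon substituents and has a hydrogen to migrate; after a 1,2-hydride shift from that carbon the positive charge sits on a tertiary centre.
Tertiary is more stable than secondary, so the shift occurs.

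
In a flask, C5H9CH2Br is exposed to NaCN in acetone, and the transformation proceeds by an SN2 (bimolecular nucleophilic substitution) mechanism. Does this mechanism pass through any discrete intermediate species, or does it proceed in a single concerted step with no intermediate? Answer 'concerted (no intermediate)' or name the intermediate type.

concerted (no intermediate)

CN⁻ attacks the back face of the α-carbon while Br⁻ departs with the C–Br bonding pair — a single concerted displacement through a pentacoordinate transition state.
All bond changes occur in one transition state; no discrete intermediate is formed.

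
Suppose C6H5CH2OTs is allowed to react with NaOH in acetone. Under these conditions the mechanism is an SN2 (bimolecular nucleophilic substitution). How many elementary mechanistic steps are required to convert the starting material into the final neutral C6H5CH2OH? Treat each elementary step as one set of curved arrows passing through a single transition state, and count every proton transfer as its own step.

1

Step 1: Backside attack by OH⁻ on the carbon bearing the tosylate: the new C–O bond forms as the C–O bond breaks, with Walden inversion at carbon.
Total: 1 elementary step.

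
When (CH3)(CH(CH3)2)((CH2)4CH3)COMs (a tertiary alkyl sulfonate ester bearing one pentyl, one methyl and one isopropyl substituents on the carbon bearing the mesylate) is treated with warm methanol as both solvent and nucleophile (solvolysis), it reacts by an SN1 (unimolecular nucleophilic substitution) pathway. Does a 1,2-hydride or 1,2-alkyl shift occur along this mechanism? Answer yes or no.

The first-formed carbocation is tertiary.
No single 1,2-shift to an adjacent carbon would produce a more-substituted cation than the one already present, so no rearrangement occurs.

no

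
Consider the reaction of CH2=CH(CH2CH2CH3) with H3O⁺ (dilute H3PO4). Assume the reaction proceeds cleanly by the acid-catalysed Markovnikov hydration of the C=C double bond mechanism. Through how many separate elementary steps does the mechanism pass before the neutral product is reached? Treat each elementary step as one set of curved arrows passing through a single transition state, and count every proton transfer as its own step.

Step 1: Protonation of the alkene by H3O⁺: the π bond acts as the nucleophile and picks up H⁺, giving the more stable (Markovnikov) secondary carbocation. H2O is released.
(No 1,2-shift: no single shift to an adjacent carbon would give a more stable cation.)
Step 2: A lone pair on the oxygen of H2O attacks the carbocation, forming a C–O bond and an oxonium ion (a protonated alcohol).
Step 3: Proton transfer from the O–H of the oxonium ion to H2O completes the catalytic cycle and yields the alcohol.
Total: 3 elementary steps.

3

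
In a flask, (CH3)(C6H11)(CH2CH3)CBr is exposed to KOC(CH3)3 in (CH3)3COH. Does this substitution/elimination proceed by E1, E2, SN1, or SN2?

E2

Conditions: a strong/bulky base with a tertiary substrate bearing a β-hydrogen.
These conditions are the textbook signature of the E2 pathway.
A strong (often hindered) base removes a β-H in concert with loss of the leaving group — bimolecular elimination.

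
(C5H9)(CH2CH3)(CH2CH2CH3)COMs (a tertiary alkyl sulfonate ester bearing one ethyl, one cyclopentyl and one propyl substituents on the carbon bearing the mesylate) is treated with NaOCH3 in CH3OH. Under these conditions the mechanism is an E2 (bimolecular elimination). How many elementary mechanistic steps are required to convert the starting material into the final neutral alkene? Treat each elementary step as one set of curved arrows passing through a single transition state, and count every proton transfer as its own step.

1

Step 1: The strong base CH3O⁻ removes a β-hydrogen; in the same concerted event the electrons of the breaking C–H bond form the new π(C=C) bond and the C–O σ-bond breaks, expelling MsO⁻. Anti-periplanar geometry; one transition state.
Total: 1 elementary step.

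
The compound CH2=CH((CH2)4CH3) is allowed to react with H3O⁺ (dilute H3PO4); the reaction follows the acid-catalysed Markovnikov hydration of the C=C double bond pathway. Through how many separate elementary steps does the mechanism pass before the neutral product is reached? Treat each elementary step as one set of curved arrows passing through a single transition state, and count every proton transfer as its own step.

Step 1: Electrophilic addition begins with the π(C=C) electrons forming a bond to the proton of H3O⁺. Following Markovnikov's rule, the resulting cation is secondary. H2O is released.
(No 1,2-shift: no single shift to an adjacent carbon would give a more stable cation.)
Step 2: Nucleophilic capture of the cation by H2O produces the protonated alcohol (an oxonium ion).
Step 3: H2O removes a proton from the oxonium oxygen, regenerating H3O⁺ and giving the neutral alcohol.
Total: 3 elementary steps.

3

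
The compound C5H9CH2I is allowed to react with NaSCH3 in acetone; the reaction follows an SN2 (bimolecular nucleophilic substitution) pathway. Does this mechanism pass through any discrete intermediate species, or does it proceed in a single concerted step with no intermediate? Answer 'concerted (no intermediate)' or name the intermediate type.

The methanethiolate nucleophile donates a lone pair from S to the α-carbon in a backside attack; simultaneously the C–I σ-bond breaks and both of its electrons leave with I⁻. One concerted step with inversion of configuration.
All bond changes occur in one transition state; no discrete intermediate is formed.

concerted (no intermediate)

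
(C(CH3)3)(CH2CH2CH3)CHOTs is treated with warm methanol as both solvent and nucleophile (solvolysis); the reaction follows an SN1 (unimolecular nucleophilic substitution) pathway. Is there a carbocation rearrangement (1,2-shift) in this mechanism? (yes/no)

The first-formed carbocation is secondary.
The adjacent tert-butyl carbon has no hydrogen but bears methyl groups; migration of one methyl with its bonding pair (a 1,2-methyl shift) places the charge on a tertiary centre.
Tertiary is more stable than secondary, so the shift occurs.

yes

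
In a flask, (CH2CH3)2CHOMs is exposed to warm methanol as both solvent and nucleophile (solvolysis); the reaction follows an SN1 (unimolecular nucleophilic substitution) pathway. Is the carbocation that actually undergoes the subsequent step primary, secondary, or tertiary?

secondary

Step 1: Ionisation: the C–O σ-bond cleaves heterolytically; both bonding electrons depart with MsO⁻, leaving a secondary carbocation at the α-carbon.
No single 1,2-shift to an adjacent carbon would give a more-substituted cation, so no rearrangement occurs.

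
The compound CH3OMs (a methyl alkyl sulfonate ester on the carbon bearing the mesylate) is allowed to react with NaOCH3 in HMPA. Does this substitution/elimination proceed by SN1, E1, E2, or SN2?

Conditions: a methyl substrate with a strong nucleophile in the polar aprotic solvent HMPA.
These conditions are the textbook signature of the SN2 pathway.
An unhindered substrate with a strong nucleophile in a polar aprotic solvent favours one-step backside displacement.

SN2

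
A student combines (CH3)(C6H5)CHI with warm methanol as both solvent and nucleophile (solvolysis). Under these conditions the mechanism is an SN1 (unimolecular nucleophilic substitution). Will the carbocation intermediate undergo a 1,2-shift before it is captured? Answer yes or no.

The first-formed carbocation is secondary.
No single 1,2-shift to an adjacent carbon would produce a more-substituted cation than the one already present, so no rearrangement occurs.

no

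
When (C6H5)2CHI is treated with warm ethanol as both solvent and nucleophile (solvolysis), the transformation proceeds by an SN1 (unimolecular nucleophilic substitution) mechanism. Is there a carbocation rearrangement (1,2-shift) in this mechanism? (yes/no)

The first-formed carbocation is secondary.
No single 1,2-shift to an adjacent carbon would produce a more-substituted cation than the one already present, so no rearrangement occurs.

no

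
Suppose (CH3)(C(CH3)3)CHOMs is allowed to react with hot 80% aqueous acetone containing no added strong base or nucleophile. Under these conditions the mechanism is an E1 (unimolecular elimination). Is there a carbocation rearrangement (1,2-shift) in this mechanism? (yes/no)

The first-formed carbocation is secondary.
The adjacent tert-butyl carbon has no hydrogen but bears methyl groups; migration of one methyl with its bonding pair (a 1,2-methyl shift) places the charge on a tertiary centre.
Tertiary is more stable than secondary, so the shift occurs.

yes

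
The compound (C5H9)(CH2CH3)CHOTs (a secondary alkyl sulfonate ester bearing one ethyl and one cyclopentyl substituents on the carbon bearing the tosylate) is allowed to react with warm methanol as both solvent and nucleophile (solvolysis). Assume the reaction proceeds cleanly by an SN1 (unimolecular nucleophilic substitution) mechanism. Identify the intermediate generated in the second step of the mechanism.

Step 1: Unassisted departure of TsO⁻ (taking the C–O bonding pair) generates a secondary carbocation.
Step 2: A 1,2-hydride shift from the adjacent cyclopentyl carbon moves the positive charge from the secondary centre to an adjacent carbon, generating a more stable tertiary carbocation.
After step 2 the species present is a tertiary carbocation.

tertiary carbocation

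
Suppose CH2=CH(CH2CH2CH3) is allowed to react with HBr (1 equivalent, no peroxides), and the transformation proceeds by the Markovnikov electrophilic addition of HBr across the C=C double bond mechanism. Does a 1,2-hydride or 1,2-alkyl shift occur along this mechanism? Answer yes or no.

The first-formed carbocation is secondary.
No single 1,2-shift to an adjacent carbon would produce a more-substituted cation than the one already present, so no rearrangement occurs.

no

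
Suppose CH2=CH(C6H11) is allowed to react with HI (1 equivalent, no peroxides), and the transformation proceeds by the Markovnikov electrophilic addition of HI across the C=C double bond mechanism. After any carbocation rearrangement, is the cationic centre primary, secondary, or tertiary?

tertiary

Step 1: Protonation of the alkene by HI: the π bond acts as the nucleophile and picks up H⁺, giving the more stable (Markovnikov) secondary carbocation. The H–I bond breaks heterolytically, releasing I⁻.
Step 2: A hydride (H with its bonding pair) migrates from the adjacent cyclohexyl carbon to the cationic centre — a 1,2-hydride shift — upgrading the secondary cation to a tertiary one.
The cation rearranges from secondary to tertiary via a 1,2-hydride shift from the adjacent cyclohexyl carbon; the tertiary cation is what reacts next.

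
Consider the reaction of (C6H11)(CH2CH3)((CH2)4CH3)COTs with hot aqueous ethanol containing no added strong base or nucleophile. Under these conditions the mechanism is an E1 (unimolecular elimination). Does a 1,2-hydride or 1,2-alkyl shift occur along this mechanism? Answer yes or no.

The first-formed carbocation is tertiary.
No single 1,2-shift to an adjacent carbon would produce a more-substituted cation than the one already present, so no rearrangement occurs.

no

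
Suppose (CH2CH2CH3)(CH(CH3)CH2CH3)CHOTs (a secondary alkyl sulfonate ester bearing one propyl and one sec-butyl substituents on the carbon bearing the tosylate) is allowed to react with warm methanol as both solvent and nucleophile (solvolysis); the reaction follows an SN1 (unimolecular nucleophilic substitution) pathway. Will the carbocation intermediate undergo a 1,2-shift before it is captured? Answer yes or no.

The first-formed carbocation is secondary.
The adjacent sec-butyl carbon already bears 2 other carbon substituents and has a hydrogen to migrate; after a 1,2-hydride shift from that carbon the positive charge sits on a tertiary centre.
Tertiary is more stable than secondary, so the shift occurs.

yes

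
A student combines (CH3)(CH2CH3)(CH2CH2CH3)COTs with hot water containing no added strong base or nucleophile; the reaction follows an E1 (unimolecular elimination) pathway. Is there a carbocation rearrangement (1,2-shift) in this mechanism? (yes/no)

no

The first-formed carbocation is tertiary.
No single 1,2-shift to an adjacent carbon would produce a more-substituted cation than the one already present, so no rearrangement occurs.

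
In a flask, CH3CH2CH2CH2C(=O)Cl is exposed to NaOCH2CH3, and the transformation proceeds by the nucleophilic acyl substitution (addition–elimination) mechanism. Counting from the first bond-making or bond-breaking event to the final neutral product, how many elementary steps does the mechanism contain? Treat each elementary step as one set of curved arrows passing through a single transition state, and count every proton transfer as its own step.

Step 1: Nucleophilic addition of CH3CH2O⁻ to the acyl carbon breaks the π(C=O) bond and yields a tetrahedral, anionic intermediate.
Step 2: Collapse of the tetrahedral intermediate: the alkoxide oxygen pushes its lone pair back to re-form C=O while Cl⁻ leaves.
Total: 2 elementary steps.

2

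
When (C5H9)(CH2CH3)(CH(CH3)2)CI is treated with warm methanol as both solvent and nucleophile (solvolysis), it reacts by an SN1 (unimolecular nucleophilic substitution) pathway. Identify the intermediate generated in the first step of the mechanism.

tertiary carbocation

Step 1: Rate-determining heterolysis of the C–I bond gives I⁻ and a tertiary carbocation.
After step 1 the species present is a tertiary carbocation.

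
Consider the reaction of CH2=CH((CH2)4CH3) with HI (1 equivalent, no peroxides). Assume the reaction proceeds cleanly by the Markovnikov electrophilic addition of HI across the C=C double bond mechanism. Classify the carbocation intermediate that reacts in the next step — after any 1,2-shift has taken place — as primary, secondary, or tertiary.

secondary

Step 1: Protonation of the alkene by HI: the π bond acts as the nucleophile and picks up H⁺, giving the more stable (Markovnikov) secondary carbocation. The H–I bond breaks heterolytically, releasing I⁻.
No single 1,2-shift to an adjacent carbon would give a more-substituted cation, so no rearrangement occurs.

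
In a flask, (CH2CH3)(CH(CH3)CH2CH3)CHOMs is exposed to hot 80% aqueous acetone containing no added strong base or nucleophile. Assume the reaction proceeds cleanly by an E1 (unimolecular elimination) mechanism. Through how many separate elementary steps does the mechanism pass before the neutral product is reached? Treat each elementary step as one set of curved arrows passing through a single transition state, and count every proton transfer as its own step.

3

Step 1: Ionisation: the C–O σ-bond cleaves heterolytically; both bonding electrons depart with MsO⁻, leaving a secondary carbocation at the α-carbon.
Step 2: A hydride (H with its bonding pair) migrates from the adjacent sec-butyl carbon to the cationic centre — a 1,2-hydride shift — upgrading the secondary cation to a tertiary one.
Step 3: A water molecule (solvent) deprotonates a β-carbon; as the C–H bond breaks, those electrons form the new alkene π bond.
Total: 3 elementary steps.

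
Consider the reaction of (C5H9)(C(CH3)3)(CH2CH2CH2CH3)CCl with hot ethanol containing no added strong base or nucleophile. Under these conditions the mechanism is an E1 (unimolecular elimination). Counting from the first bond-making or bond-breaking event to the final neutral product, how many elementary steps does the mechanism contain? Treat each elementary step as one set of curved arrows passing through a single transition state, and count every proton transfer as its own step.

2

Step 1: Rate-determining heterolysis of the C–Cl bond gives Cl⁻ and a tertiary carbocation.
(No 1,2-shift: no single shift to an adjacent carbon would give a more stable cation.)
Step 2: An ethanol molecule (solvent) deprotonates a β-carbon; as the C–H bond breaks, those electrons form the new alkene π bond.
Total: 2 elementary steps.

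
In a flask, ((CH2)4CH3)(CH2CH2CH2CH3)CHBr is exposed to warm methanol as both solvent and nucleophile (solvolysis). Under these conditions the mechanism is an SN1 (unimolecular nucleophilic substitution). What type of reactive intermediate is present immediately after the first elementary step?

secondary carbocation

Step 1: The C–Br bond breaks with both electrons going to the bromide; Br⁻ leaves and a secondary carbocation remains.
After step 1 the species present is a secondary carbocation.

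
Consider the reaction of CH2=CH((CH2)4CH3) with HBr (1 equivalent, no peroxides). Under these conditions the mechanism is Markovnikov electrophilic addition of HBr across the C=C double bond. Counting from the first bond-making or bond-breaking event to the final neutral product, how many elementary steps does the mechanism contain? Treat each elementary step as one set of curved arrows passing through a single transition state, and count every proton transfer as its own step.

2

Step 1: The π electrons of the C=C bond attack a proton of HBr; Markovnikov addition places the new C–H on the less-substituted alkene carbon, so the positive charge ends up on the more-substituted carbon — a secondary carbocation. The H–Br bond breaks heterolytically, releasing Br⁻.
(No 1,2-shift: no single shift to an adjacent carbon would give a more stable cation.)
Step 2: Br⁻ captures the cation: a lone pair on Br⁻ fills the empty p orbital, producing the alkyl halide product.
Total: 2 elementary steps.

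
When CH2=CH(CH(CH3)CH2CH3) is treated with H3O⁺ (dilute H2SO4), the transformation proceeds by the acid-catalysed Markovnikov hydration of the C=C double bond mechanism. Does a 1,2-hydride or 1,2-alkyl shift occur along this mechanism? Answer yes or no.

The first-formed carbocation is secondary.
The adjacent sec-butyl carbon already bears 2 other carbon substituents and has a hydrogen to migrate; after a 1,2-hydride shift from that carbon the positive charge sits on a tertiary centre.
Tertiary is more stable than secondary, so the shift occurs.

yes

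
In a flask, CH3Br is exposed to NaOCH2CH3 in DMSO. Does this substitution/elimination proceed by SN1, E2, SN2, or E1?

SN2

Conditions: a methyl substrate with a strong nucleophile in the polar aprotic solvent DMSO.
These conditions are the textbook signature of the SN2 pathway.
An unhindered substrate with a strong nucleophile in a polar aprotic solvent favours one-step backside displacement.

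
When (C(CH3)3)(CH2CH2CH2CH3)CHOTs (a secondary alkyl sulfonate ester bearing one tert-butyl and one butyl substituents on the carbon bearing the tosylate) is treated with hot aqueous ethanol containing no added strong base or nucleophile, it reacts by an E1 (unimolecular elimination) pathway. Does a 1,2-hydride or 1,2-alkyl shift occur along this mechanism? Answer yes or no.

The first-formed carbocation is secondary.
The adjacent tert-butyl carbon has no hydrogen but bears methyl groups; migration of one methyl with its bonding pair (a 1,2-methyl shift) places the charge on a tertiary centre.
Tertiary is more stable than secondary, so the shift occurs.

yes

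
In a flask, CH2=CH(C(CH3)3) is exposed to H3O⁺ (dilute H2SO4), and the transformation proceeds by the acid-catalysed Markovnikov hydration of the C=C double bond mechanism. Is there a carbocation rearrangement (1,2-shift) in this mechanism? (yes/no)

yes

The first-formed carbocation is secondary.
The adjacent tert-butyl carbon has no hydrogen but bears methyl groups; migration of one methyl with its bonding pair (a 1,2-methyl shift) places the charge on a tertiary centre.
Tertiary is more stable than secondary, so the shift occurs.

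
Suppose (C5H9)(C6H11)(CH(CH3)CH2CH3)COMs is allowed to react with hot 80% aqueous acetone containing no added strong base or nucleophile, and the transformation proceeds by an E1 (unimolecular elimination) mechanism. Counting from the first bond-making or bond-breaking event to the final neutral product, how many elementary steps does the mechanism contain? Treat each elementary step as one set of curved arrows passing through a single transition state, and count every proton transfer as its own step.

2

Step 1: Ionisation: the C–O σ-bond cleaves heterolytically; both bonding electrons depart with MsO⁻, leaving a tertiary carbocation at the α-carbon.
(No 1,2-shift: no single shift to an adjacent carbon would give a more stable cation.)
Step 2: Loss of a β-proton to a water molecule of the solvent: the C–H bonding pair collapses toward the cationic carbon to form the C=C π bond, yielding the alkene.
Total: 2 elementary steps.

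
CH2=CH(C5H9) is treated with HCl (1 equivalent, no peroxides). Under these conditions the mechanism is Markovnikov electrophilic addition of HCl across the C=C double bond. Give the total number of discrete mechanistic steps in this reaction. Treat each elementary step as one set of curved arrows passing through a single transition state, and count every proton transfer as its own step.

3

Step 1: The π electrons of the C=C bond attack a proton of HCl; Markovnikov addition places the new C–H on the less-substituted alkene carbon, so the positive charge ends up on the more-substituted carbon — a secondary carbocation. The H–Cl bond breaks heterolytically, releasing Cl⁻.
Step 2: A 1,2-hydride shift from the adjacent cyclopentyl carbon moves the positive charge from the secondary centre to an adjacent carbon, generating a more stable tertiary carbocation.
Step 3: Cl⁻ captures the cation: a lone pair on Cl⁻ fills the empty p orbital, producing the alkyl halide product.
Total: 3 elementary steps.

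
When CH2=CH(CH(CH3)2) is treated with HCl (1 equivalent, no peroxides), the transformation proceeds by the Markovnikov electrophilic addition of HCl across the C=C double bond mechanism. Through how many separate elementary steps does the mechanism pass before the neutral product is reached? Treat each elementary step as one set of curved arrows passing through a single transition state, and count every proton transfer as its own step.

Step 1: Electrophilic addition begins with the π(C=C) electrons forming a bond to the proton of HCl. Following Markovnikov's rule, the resulting cation is secondary. The H–Cl bond breaks heterolytically, releasing Cl⁻.
Step 2: A 1,2-hydride shift from the adjacent isopropyl carbon moves the positive charge from the secondary centre to an adjacent carbon, generating a more stable tertiary carbocation.
Step 3: Cl⁻ captures the cation: a lone pair on Cl⁻ fills the empty p orbital, producing the alkyl halide product.
Total: 3 elementary steps.

3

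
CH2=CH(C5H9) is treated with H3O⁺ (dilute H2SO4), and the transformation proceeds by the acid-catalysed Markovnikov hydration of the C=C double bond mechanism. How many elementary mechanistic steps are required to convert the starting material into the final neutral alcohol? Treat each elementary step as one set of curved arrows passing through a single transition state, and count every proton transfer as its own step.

Step 1: Protonation of the alkene by H3O⁺: the π bond acts as the nucleophile and picks up H⁺, giving the more stable (Markovnikov) secondary carbocation. H2O is released.
Step 2: A hydride (H with its bonding pair) migrates from the adjacent cyclopentyl carbon to the cationic centre — a 1,2-hydride shift — upgrading the secondary cation to a tertiary one.
Step 3: Nucleophilic capture of the cation by H2O produces the protonated alcohol (an oxonium ion).
Step 4: Proton transfer from the O–H of the oxonium ion to H2O completes the catalytic cycle and yields the alcohol.
Total: 4 elementary steps.

4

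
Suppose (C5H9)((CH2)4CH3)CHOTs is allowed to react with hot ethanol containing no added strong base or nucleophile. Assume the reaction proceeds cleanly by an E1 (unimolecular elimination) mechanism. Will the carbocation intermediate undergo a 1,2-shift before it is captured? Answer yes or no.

yes

The first-formed carbocation is secondary.
The adjacent cyclopentyl carbon already bears 2 other carbon substituents and has a hydrogen to migrate; after a 1,2-hydride shift from that carbon the positive charge sits on a tertiary centre.
Tertiary is more stable than secondary, so the shift occurs.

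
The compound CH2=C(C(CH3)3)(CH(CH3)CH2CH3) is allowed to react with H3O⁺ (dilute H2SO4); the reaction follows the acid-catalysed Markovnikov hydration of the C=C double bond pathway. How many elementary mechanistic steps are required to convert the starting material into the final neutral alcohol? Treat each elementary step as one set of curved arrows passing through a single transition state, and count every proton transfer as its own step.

Step 1: The π electrons of the C=C bond attack a proton of H3O⁺; Markovnikov addition places the new C–H on the less-substituted alkene carbon, so the positive charge ends up on the more-substituted carbon — a tertiary carbocation. H2O is released.
(No 1,2-shift: no single shift to an adjacent carbon would give a more stable cation.)
Step 2: Nucleophilic capture of the cation by H2O produces the protonated alcohol (an oxonium ion).
Step 3: Deprotonation of the oxonium ion by a water molecule delivers the neutral alcohol and regenerates the acid catalyst.
Total: 3 elementary steps.

3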